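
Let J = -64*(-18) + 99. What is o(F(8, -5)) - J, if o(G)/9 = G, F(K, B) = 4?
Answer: -1215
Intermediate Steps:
o(G) = 9*G
J = 1251 (J = 1152 + 99 = 1251)
o(F(8, -5)) - J = 9*4 - 1*1251 = 36 - 1251 = -1215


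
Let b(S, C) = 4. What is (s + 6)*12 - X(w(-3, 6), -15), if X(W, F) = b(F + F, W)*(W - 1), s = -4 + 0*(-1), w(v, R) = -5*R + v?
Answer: 160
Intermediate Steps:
w(v, R) = v - 5*R
s = -4 (s = -4 + 0 = -4)
X(W, F) = -4 + 4*W (X(W, F) = 4*(W - 1) = 4*(-1 + W) = -4 + 4*W)
(s + 6)*12 - X(w(-3, 6), -15) = (-4 + 6)*12 - (-4 + 4*(-3 - 5*6)) = 2*12 - (-4 + 4*(-3 - 30)) = 24 - (-4 + 4*(-33)) = 24 - (-4 - 132) = 24 - 1*(-136) = 24 + 136 = 160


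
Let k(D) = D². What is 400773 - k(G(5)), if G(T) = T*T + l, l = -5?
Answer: 400373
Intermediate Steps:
G(T) = -5 + T² (G(T) = T*T - 5 = T² - 5 = -5 + T²)
400773 - k(G(5)) = 400773 - (-5 + 5²)² = 400773 - (-5 + 25)² = 400773 - 1*20² = 400773 - 1*400 = 400773 - 400 = 400373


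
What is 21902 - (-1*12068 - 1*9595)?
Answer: 43565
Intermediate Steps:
21902 - (-1*12068 - 1*9595) = 21902 - (-12068 - 9595) = 21902 - 1*(-21663) = 21902 + 21663 = 43565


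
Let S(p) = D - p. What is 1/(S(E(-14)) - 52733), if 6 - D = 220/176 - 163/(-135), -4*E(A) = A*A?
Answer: -540/28447447 ≈ -1.8982e-5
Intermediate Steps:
E(A) = -A**2/4 (E(A) = -A*A/4 = -A**2/4)
D = 1913/540 (D = 6 - (220/176 - 163/(-135)) = 6 - (220*(1/176) - 163*(-1/135)) = 6 - (5/4 + 163/135) = 6 - 1*1327/540 = 6 - 1327/540 = 1913/540 ≈ 3.5426)
S(p) = 1913/540 - p
1/(S(E(-14)) - 52733) = 1/((1913/540 - (-1)*(-14)**2/4) - 52733) = 1/((1913/540 - (-1)*196/4) - 52733) = 1/((1913/540 - 1*(-49)) - 52733) = 1/((1913/540 + 49) - 52733) = 1/(28373/540 - 52733) = 1/(-28447447/540) = -540/28447447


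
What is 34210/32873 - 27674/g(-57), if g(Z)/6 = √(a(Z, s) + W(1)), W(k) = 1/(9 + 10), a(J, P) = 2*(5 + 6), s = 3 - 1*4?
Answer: 34210/32873 - 13837*√7961/1257 ≈ -981.14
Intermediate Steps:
s = -1 (s = 3 - 4 = -1)
a(J, P) = 22 (a(J, P) = 2*11 = 22)
W(k) = 1/19
g(Z) = 6*√7961/19 (g(Z) = 6*√(22 + 1/19) = 6*√(419/19) = 6*(√7961/19) = 6*√7961/19)
34210/32873 - 27674/g(-57) = 34210/32873 - 27674*√7961/2514 = 34210*(1/32873) - 13837*√7961/1257 = 34210/32873 - 13837*√7961/1257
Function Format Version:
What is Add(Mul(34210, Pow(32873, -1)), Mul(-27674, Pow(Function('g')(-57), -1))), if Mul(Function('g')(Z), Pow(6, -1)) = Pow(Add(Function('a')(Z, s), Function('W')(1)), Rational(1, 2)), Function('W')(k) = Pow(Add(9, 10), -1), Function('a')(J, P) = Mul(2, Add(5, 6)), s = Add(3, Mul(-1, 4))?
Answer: Add(Rational(34210, 32873), Mul(Rational(-13837, 1257), Pow(7961, Rational(1, 2)))) ≈ -981.14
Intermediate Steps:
s = -1 (s = Add(3, -4) = -1)
Function('a')(J, P) = 22 (Function('a')(J, P) = Mul(2, 11) = 22)
Function('W')(k) = Rational(1, 19) (Function('W')(k) = Pow(19, -1) = Rational(1, 19))
Function('g')(Z) = Mul(Rational(6, 19), Pow(7961, Rational(1, 2))) (Function('g')(Z) = Mul(6, Pow(Add(22, Rational(1, 19)), Rational(1, 2))) = Mul(6, Pow(Rational(419, 19), Rational(1, 2))) = Mul(6, Mul(Rational(1, 19), Pow(7961, Rational(1, 2)))) = Mul(Rational(6, 19), Pow(7961, Rational(1, 2))))
Add(Mul(34210, Pow(32873, -1)), Mul(-27674, Pow(Function('g')(-57), -1))) = Add(Mul(34210, Pow(32873, -1)), Mul(-27674, Pow(Mul(Rational(6, 19), Pow(7961, Rational(1, 2))), -1))) = Add(Mul(34210, Rational(1, 32873)), Mul(-27674, Mul(Rational(1, 2514), Pow(7961, Rational(1, 2))))) = Add(Rational(34210, 32873), Mul(Rational(-13837, 1257), Pow(7961, Rational(1, 2))))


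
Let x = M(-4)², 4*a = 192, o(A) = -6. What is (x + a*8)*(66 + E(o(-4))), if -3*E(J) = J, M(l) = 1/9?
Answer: 2115140/81 ≈ 26113.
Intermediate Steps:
a = 48 (a = (¼)*192 = 48)
M(l) = ⅑ (M(l) = 1*(⅑) = ⅑)
E(J) = -J/3
x = 1/81 (x = (⅑)² = 1/81 ≈ 0.012346)
(x + a*8)*(66 + E(o(-4))) = (1/81 + 48*8)*(66 - ⅓*(-6)) = (1/81 + 384)*(66 + 2) = (31105/81)*68 = 2115140/81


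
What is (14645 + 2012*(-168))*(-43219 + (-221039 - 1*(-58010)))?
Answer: 66694622008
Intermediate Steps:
(14645 + 2012*(-168))*(-43219 + (-221039 - 1*(-58010))) = (14645 - 338016)*(-43219 + (-221039 + 58010)) = -323371*(-43219 - 163029) = -323371*(-206248) = 66694622008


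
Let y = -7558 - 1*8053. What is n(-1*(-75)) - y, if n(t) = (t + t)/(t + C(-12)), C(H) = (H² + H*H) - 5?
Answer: 2794444/179 ≈ 15611.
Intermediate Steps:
C(H) = -5 + 2*H² (C(H) = (H² + H²) - 5 = 2*H² - 5 = -5 + 2*H²)
y = -15611 (y = -7558 - 8053 = -15611)
n(t) = 2*t/(283 + t) (n(t) = (t + t)/(t + (-5 + 2*(-12)²)) = (2*t)/(t + (-5 + 2*144)) = (2*t)/(t + (-5 + 288)) = (2*t)/(t + 283) = (2*t)/(283 + t) = 2*t/(283 + t))
n(-1*(-75)) - y = 2*(-1*(-75))/(283 - 1*(-75)) - 1*(-15611) = 2*75/(283 + 75) + 15611 = 2*75/358 + 15611 = 2*75*(1/358) + 15611 = 75/179 + 15611 = 2794444/179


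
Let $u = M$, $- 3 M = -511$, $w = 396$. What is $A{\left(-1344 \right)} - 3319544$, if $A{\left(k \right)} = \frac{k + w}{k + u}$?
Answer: $- \frac{11688111580}{3521} \approx -3.3195 \cdot 10^{6}$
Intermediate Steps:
$M = \frac{511}{3}$ ($M = \left(- \frac{1}{3}\right) \left(-511\right) = \frac{511}{3} \approx 170.33$)
$u = \frac{511}{3} \approx 170.33$
$A{\left(k \right)} = \frac{396 + k}{\frac{511}{3} + k}$ ($A{\left(k \right)} = \frac{k + 396}{k + \frac{511}{3}} = \frac{396 + k}{\frac{511}{3} + k}$)
$A{\left(-1344 \right)} - 3319544 = \frac{3 \left(396 - 1344\right)}{511 + 3 \left(-1344\right)} - 3319544 = 3 \frac{1}{511 - 4032} \left(-948\right) - 3319544 = 3 \frac{1}{-3521} \left(-948\right) - 3319544 = 3 \left(- \frac{1}{3521}\right) \left(-948\right) - 3319544 = \frac{2844}{3521} - 3319544 = - \frac{11688111580}{3521}$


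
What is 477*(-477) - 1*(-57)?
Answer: -227472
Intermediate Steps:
477*(-477) - 1*(-57) = -227529 + 57 = -227472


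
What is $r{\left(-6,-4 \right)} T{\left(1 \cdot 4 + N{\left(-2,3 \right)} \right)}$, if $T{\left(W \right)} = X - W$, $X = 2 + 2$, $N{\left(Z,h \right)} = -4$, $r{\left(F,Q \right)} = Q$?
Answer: $-16$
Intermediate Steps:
$X = 4$
$T{\left(W \right)} = 4 - W$
$r{\left(-6,-4 \right)} T{\left(1 \cdot 4 + N{\left(-2,3 \right)} \right)} = - 4 \left(4 - \left(1 \cdot 4 - 4\right)\right) = - 4 \left(4 - \left(4 - 4\right)\right) = - 4 \left(4 - 0\right) = - 4 \left(4 + 0\right) = \left(-4\right) 4 = -16$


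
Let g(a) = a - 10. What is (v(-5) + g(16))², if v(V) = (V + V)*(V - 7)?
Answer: 15876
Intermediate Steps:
g(a) = -10 + a
v(V) = 2*V*(-7 + V) (v(V) = (2*V)*(-7 + V) = 2*V*(-7 + V))
(v(-5) + g(16))² = (2*(-5)*(-7 - 5) + (-10 + 16))² = (2*(-5)*(-12) + 6)² = (120 + 6)² = 126² = 15876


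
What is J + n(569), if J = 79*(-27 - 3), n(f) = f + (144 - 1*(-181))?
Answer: -1476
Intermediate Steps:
n(f) = 325 + f (n(f) = f + (144 + 181) = f + 325 = 325 + f)
J = -2370 (J = 79*(-30) = -2370)
J + n(569) = -2370 + (325 + 569) = -2370 + 894 = -1476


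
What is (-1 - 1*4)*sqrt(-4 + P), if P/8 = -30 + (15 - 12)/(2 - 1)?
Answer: -10*I*sqrt(55) ≈ -74.162*I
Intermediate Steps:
P = -216 (P = 8*(-30 + (15 - 12)/(2 - 1)) = 8*(-30 + 3/1) = 8*(-30 + 3*1) = 8*(-30 + 3) = 8*(-27) = -216)
(-1 - 1*4)*sqrt(-4 + P) = (-1 - 1*4)*sqrt(-4 - 216) = (-1 - 4)*sqrt(-220) = -10*I*sqrt(55)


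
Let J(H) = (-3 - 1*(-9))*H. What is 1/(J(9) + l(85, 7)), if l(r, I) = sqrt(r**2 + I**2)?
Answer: -27/2179 + sqrt(7274)/4358 ≈ 0.0071794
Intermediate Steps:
J(H) = 6*H (J(H) = (-3 + 9)*H = 6*H)
l(r, I) = sqrt(I**2 + r**2)
1/(J(9) + l(85, 7)) = 1/(6*9 + sqrt(7**2 + 85**2)) = 1/(54 + sqrt(49 + 7225)) = 1/(54 + sqrt(7274))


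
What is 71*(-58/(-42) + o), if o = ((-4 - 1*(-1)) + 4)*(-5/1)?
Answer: -5396/21 ≈ -256.95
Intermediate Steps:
o = -5 (o = ((-4 + 1) + 4)*(-5*1) = (-3 + 4)*(-5) = 1*(-5) = -5)
71*(-58/(-42) + o) = 71*(-58/(-42) - 5) = 71*(-58*(-1/42) - 5) = 71*(29/21 - 5) = 71*(-76/21) = -5396/21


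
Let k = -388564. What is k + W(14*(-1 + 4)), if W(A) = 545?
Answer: -388019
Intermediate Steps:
k + W(14*(-1 + 4)) = -388564 + 545 = -388019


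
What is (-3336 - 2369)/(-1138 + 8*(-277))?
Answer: 5705/3354 ≈ 1.7010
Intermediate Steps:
(-3336 - 2369)/(-1138 + 8*(-277)) = -5705/(-1138 - 2216) = -5705/(-3354) = -5705*(-1/3354) = 5705/3354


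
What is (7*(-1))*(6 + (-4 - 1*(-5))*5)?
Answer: -77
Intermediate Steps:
(7*(-1))*(6 + (-4 - 1*(-5))*5) = -7*(6 + (-4 + 5)*5) = -7*(6 + 1*5) = -7*(6 + 5) = -7*11 = -77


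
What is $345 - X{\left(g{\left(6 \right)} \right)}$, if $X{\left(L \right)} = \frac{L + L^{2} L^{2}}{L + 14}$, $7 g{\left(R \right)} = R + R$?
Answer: $\frac{6495999}{18865} \approx 344.34$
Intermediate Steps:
$g{\left(R \right)} = \frac{2 R}{7}$ ($g{\left(R \right)} = \frac{R + R}{7} = \frac{2 R}{7}$)
$X{\left(L \right)} = \frac{L + L^{4}}{14 + L}$
$345 - X{\left(g{\left(6 \right)} \right)} = 345 - \frac{\frac{2}{7} \cdot 6 + \left(\frac{2}{7} \cdot 6\right)^{4}}{14 + \frac{2}{7} \cdot 6} = 345 - \frac{\frac{12}{7} + \left(\frac{12}{7}\right)^{4}}{14 + \frac{12}{7}} = 345 - \frac{\frac{12}{7} + \frac{20736}{2401}}{\frac{110}{7}} = 345 - \frac{7}{110} \cdot \frac{24852}{2401} = 345 - \frac{12426}{18865} = \frac{6495999}{18865}$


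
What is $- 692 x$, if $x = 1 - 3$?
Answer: $1384$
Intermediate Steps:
$x = -2$ ($x = 1 - 3 = -2$)
$- 692 x = \left(-692\right) \left(-2\right) = 1384$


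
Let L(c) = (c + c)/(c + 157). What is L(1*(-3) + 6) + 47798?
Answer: 3823843/80 ≈ 47798.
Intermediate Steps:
L(c) = 2*c/(157 + c) (L(c) = (2*c)/(157 + c) = 2*c/(157 + c))
L(1*(-3) + 6) + 47798 = 2*(1*(-3) + 6)/(157 + (1*(-3) + 6)) + 47798 = 2*(-3 + 6)/(157 + (-3 + 6)) + 47798 = 2*3/(157 + 3) + 47798 = 2*3/160 + 47798 = 2*3*(1/160) + 47798 = 3/80 + 47798 = 3823843/80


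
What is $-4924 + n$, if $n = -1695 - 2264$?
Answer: $-8883$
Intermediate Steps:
$n = -3959$ ($n = -1695 - 2264 = -3959$)
$-4924 + n = -4924 - 3959 = -8883$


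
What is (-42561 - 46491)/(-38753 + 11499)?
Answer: 44526/13627 ≈ 3.2675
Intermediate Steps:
(-42561 - 46491)/(-38753 + 11499) = -89052/(-27254) = -89052*(-1/27254) = 44526/13627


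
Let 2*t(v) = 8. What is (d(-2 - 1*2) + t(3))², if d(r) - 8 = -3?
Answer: 81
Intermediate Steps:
d(r) = 5 (d(r) = 8 - 3 = 5)
t(v) = 4 (t(v) = (½)*8 = 4)
(d(-2 - 1*2) + t(3))² = (5 + 4)² = 9² = 81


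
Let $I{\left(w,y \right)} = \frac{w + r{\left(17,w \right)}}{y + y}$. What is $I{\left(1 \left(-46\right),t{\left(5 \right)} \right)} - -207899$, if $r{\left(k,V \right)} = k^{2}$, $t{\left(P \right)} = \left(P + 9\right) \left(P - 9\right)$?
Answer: $\frac{23284445}{112} \approx 2.079 \cdot 10^{5}$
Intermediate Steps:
$t{\left(P \right)} = \left(-9 + P\right) \left(9 + P\right)$ ($t{\left(P \right)} = \left(9 + P\right) \left(-9 + P\right) = \left(-9 + P\right) \left(9 + P\right)$)
$I{\left(w,y \right)} = \frac{289 + w}{2 y}$ ($I{\left(w,y \right)} = \frac{w + 17^{2}}{y + y} = \frac{w + 289}{2 y} = \left(289 + w\right) \frac{1}{2 y} = \frac{289 + w}{2 y}$)
$I{\left(1 \left(-46\right),t{\left(5 \right)} \right)} - -207899 = \frac{289 + 1 \left(-46\right)}{2 \left(-81 + 5^{2}\right)} - -207899 = \frac{289 - 46}{2 \left(-81 + 25\right)} + 207899 = \frac{1}{2} \frac{1}{-56} \cdot 243 + 207899 = \frac{1}{2} \left(- \frac{1}{56}\right) 243 + 207899 = - \frac{243}{112} + 207899 = \frac{23284445}{112}$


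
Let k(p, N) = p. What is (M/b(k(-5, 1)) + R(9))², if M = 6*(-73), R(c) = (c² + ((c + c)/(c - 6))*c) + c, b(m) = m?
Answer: 1340964/25 ≈ 53639.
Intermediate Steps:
R(c) = c + c² + 2*c²/(-6 + c) (R(c) = (c² + ((2*c)/(-6 + c))*c) + c = (c² + (2*c/(-6 + c))*c) + c = (c² + 2*c²/(-6 + c)) + c = c + c² + 2*c²/(-6 + c))
M = -438
(M/b(k(-5, 1)) + R(9))² = (-438/(-5) + 9*(-6 + 9² - 3*9)/(-6 + 9))² = (-438*(-⅕) + 9*(-6 + 81 - 27)/3)² = (438/5 + 9*(⅓)*48)² = (438/5 + 144)² = (1158/5)² = 1340964/25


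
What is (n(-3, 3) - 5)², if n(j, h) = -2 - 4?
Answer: 121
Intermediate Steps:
n(j, h) = -6
(n(-3, 3) - 5)² = (-6 - 5)² = (-11)² = 121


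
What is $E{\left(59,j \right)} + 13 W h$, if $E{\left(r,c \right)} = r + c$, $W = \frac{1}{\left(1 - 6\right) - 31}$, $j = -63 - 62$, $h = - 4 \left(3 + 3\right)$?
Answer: $- \frac{172}{3} \approx -57.333$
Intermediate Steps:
$h = -24$ ($h = \left(-4\right) 6 = -24$)
$j = -125$
$W = - \frac{1}{36}$ ($W = \frac{1}{\left(1 - 6\right) - 31} = \frac{1}{-5 - 31} = \frac{1}{-36} = - \frac{1}{36} \approx -0.027778$)
$E{\left(r,c \right)} = c + r$
$E{\left(59,j \right)} + 13 W h = \left(-125 + 59\right) + 13 \left(- \frac{1}{36}\right) \left(-24\right) = -66 - - \frac{26}{3} = -66 + \frac{26}{3} = - \frac{172}{3}$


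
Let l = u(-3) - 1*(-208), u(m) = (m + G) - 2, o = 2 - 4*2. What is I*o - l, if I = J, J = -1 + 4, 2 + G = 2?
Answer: -221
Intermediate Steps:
G = 0 (G = -2 + 2 = 0)
o = -6 (o = 2 - 8 = -6)
J = 3
u(m) = -2 + m (u(m) = (m + 0) - 2 = m - 2 = -2 + m)
I = 3
l = 203 (l = (-2 - 3) - 1*(-208) = -5 + 208 = 203)
I*o - l = 3*(-6) - 1*203 = -18 - 203 = -221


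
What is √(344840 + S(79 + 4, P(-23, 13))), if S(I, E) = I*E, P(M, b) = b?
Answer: √345919 ≈ 588.15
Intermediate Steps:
S(I, E) = E*I
√(344840 + S(79 + 4, P(-23, 13))) = √(344840 + 13*(79 + 4)) = √(344840 + 13*83) = √(344840 + 1079) = √345919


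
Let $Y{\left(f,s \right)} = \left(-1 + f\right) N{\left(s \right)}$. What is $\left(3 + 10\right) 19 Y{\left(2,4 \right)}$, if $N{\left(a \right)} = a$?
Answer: $988$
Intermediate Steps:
$Y{\left(f,s \right)} = s \left(-1 + f\right)$ ($Y{\left(f,s \right)} = \left(-1 + f\right) s = s \left(-1 + f\right)$)
$\left(3 + 10\right) 19 Y{\left(2,4 \right)} = \left(3 + 10\right) 19 \cdot 4 \left(-1 + 2\right) = 13 \cdot 19 \cdot 4 \cdot 1 = 247 \cdot 4 = 988$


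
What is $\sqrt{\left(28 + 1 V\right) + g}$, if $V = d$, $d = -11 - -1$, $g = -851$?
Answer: $7 i \sqrt{17} \approx 28.862 i$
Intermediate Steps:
$d = -10$ ($d = -11 + 1 = -10$)
$V = -10$
$\sqrt{\left(28 + 1 V\right) + g} = \sqrt{\left(28 + 1 \left(-10\right)\right) - 851} = \sqrt{\left(28 - 10\right) - 851} = \sqrt{18 - 851} = \sqrt{-833} = 7 i \sqrt{17}$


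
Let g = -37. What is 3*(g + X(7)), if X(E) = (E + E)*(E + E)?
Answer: 477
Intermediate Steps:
X(E) = 4*E² (X(E) = (2*E)*(2*E) = 4*E²)
3*(g + X(7)) = 3*(-37 + 4*7²) = 3*(-37 + 4*49) = 3*(-37 + 196) = 3*159 = 477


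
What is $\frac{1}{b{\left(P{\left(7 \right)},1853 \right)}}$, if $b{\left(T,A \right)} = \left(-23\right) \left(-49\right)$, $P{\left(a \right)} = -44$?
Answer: $\frac{1}{1127} \approx 0.00088731$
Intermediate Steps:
$b{\left(T,A \right)} = 1127$
$\frac{1}{b{\left(P{\left(7 \right)},1853 \right)}} = \frac{1}{1127}$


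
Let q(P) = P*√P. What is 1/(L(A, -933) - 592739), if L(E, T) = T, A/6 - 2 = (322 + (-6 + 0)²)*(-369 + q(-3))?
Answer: -1/593672 ≈ -1.6844e-6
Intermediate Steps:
q(P) = P^(3/2)
A = -792600 - 6444*I*√3 (A = 12 + 6*((322 + (-6 + 0)²)*(-369 + (-3)^(3/2))) = 12 + 6*((322 + (-6)²)*(-369 - 3*I*√3)) = 12 + 6*((322 + 36)*(-369 - 3*I*√3)) = 12 + 6*(358*(-369 - 3*I*√3)) = 12 + 6*(-132102 - 1074*I*√3) = 12 + (-792612 - 6444*I*√3) = -792600 - 6444*I*√3 ≈ -7.926e+5 - 11161.0*I)
1/(L(A, -933) - 592739) = 1/(-933 - 592739) = 1/(-593672) = -1/593672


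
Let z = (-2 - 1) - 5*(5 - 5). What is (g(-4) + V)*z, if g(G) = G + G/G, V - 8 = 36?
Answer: -123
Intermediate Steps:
V = 44 (V = 8 + 36 = 44)
g(G) = 1 + G (g(G) = G + 1 = 1 + G)
z = -3 (z = -3 - 5*0 = -3 - 1*0 = -3 + 0 = -3)
(g(-4) + V)*z = ((1 - 4) + 44)*(-3) = (-3 + 44)*(-3) = 41*(-3) = -123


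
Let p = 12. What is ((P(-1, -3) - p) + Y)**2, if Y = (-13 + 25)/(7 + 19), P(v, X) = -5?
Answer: 46225/169 ≈ 273.52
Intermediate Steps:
Y = 6/13 (Y = 12/26 = 12*(1/26) = 6/13 ≈ 0.46154)
((P(-1, -3) - p) + Y)**2 = ((-5 - 1*12) + 6/13)**2 = ((-5 - 12) + 6/13)**2 = (-17 + 6/13)**2 = (-215/13)**2 = 46225/169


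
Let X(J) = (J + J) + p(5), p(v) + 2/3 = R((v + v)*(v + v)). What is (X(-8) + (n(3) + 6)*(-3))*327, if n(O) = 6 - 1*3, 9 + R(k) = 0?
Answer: -17222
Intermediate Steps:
R(k) = -9 (R(k) = -9 + 0 = -9)
p(v) = -29/3 (p(v) = -⅔ - 9 = -29/3)
X(J) = -29/3 + 2*J (X(J) = (J + J) - 29/3 = 2*J - 29/3 = -29/3 + 2*J)
n(O) = 3 (n(O) = 6 - 3 = 3)
(X(-8) + (n(3) + 6)*(-3))*327 = ((-29/3 + 2*(-8)) + (3 + 6)*(-3))*327 = ((-29/3 - 16) + 9*(-3))*327 = (-77/3 - 27)*327 = -158/3*327 = -17222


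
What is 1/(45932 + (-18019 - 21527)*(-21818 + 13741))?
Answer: 1/319458974 ≈ 3.1303e-9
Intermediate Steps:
1/(45932 + (-18019 - 21527)*(-21818 + 13741)) = 1/(45932 - 39546*(-8077)) = 1/(45932 + 319413042) = 1/319458974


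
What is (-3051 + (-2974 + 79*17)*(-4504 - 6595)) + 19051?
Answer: 18118469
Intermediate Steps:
(-3051 + (-2974 + 79*17)*(-4504 - 6595)) + 19051 = (-3051 + (-2974 + 1343)*(-11099)) + 19051 = (-3051 - 1631*(-11099)) + 19051 = (-3051 + 18102469) + 19051 = 18099418 + 19051 = 18118469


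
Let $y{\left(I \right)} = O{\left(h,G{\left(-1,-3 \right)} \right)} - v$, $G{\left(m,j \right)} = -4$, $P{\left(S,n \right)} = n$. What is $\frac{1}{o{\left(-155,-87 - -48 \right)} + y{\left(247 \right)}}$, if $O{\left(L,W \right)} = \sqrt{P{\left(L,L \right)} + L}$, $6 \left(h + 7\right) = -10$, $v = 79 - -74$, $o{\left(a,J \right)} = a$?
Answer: $- \frac{231}{71161} - \frac{i \sqrt{39}}{142322} \approx -0.0032462 - 4.3879 \cdot 10^{-5} i$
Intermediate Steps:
$v = 153$ ($v = 79 + 74 = 153$)
$h = - \frac{26}{3}$ ($h = -7 + \frac{1}{6} \left(-10\right) = -7 - \frac{5}{3} = - \frac{26}{3} \approx -8.6667$)
$O{\left(L,W \right)} = \sqrt{2} \sqrt{L}$ ($O{\left(L,W \right)} = \sqrt{L + L} = \sqrt{2 L} = \sqrt{2} \sqrt{L}$)
$y{\left(I \right)} = -153 + \frac{2 i \sqrt{39}}{3}$ ($y{\left(I \right)} = \sqrt{2} \sqrt{- \frac{26}{3}} - 153 = \sqrt{2} \frac{i \sqrt{78}}{3} - 153 = \frac{2 i \sqrt{39}}{3} - 153 = -153 + \frac{2 i \sqrt{39}}{3}$)
$\frac{1}{o{\left(-155,-87 - -48 \right)} + y{\left(247 \right)}} = \frac{1}{-155 - \left(153 - \frac{2 i \sqrt{39}}{3}\right)} = \frac{1}{-308 + \frac{2 i \sqrt{39}}{3}}$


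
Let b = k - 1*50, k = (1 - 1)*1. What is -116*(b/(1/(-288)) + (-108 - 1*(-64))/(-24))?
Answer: -5011838/3 ≈ -1.6706e+6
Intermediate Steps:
k = 0 (k = 0*1 = 0)
b = -50 (b = 0 - 1*50 = 0 - 50 = -50)
-116*(b/(1/(-288)) + (-108 - 1*(-64))/(-24)) = -116*(-50/(1/(-288)) + (-108 - 1*(-64))/(-24)) = -116*(-50/(-1/288) + (-108 + 64)*(-1/24)) = -116*(-50*(-288) - 44*(-1/24)) = -116*(14400 + 11/6) = -116*86411/6 = -5011838/3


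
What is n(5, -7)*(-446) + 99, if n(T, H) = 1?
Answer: -347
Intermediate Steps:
n(5, -7)*(-446) + 99 = 1*(-446) + 99 = -446 + 99 = -347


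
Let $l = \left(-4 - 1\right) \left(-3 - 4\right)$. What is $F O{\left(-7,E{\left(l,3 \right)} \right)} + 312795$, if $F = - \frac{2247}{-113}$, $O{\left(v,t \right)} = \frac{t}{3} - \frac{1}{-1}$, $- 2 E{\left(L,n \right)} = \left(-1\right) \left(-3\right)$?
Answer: $\frac{70693917}{226} \approx 3.1281 \cdot 10^{5}$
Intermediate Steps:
$l = 35$ ($l = \left(-5\right) \left(-7\right) = 35$)
$E{\left(L,n \right)} = - \frac{3}{2}$ ($E{\left(L,n \right)} = - \frac{\left(-1\right) \left(-3\right)}{2} = \left(- \frac{1}{2}\right) 3 = - \frac{3}{2}$)
$O{\left(v,t \right)} = 1 + \frac{t}{3}$ ($O{\left(v,t \right)} = t \frac{1}{3} - -1 = \frac{t}{3} + 1 = 1 + \frac{t}{3}$)
$F = \frac{2247}{113}$ ($F = \left(-2247\right) \left(- \frac{1}{113}\right) = \frac{2247}{113} \approx 19.885$)
$F O{\left(-7,E{\left(l,3 \right)} \right)} + 312795 = \frac{2247 \left(1 + \frac{1}{3} \left(- \frac{3}{2}\right)\right)}{113} + 312795 = \frac{2247 \left(1 - \frac{1}{2}\right)}{113} + 312795 = \frac{2247}{113} \cdot \frac{1}{2} + 312795 = \frac{2247}{226} + 312795 = \frac{70693917}{226}$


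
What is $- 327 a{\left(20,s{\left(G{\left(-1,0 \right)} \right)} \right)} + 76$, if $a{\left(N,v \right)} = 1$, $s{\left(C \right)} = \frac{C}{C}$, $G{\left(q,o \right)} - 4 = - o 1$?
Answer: $-251$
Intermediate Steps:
$G{\left(q,o \right)} = 4 - o$ ($G{\left(q,o \right)} = 4 + - o 1 = 4 - o$)
$s{\left(C \right)} = 1$
$- 327 a{\left(20,s{\left(G{\left(-1,0 \right)} \right)} \right)} + 76 = \left(-327\right) 1 + 76 = -327 + 76 = -251$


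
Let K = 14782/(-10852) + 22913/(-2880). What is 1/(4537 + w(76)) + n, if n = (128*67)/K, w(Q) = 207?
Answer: -317886170665351/345391706696 ≈ -920.36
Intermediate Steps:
K = -72806009/7813440 (K = 14782*(-1/10852) + 22913*(-1/2880) = -7391/5426 - 22913/2880 = -72806009/7813440 ≈ -9.3181)
n = -67008061440/72806009 (n = (128*67)/(-72806009/7813440) = 8576*(-7813440/72806009) = -67008061440/72806009 ≈ -920.36)
1/(4537 + w(76)) + n = 1/(4537 + 207) - 67008061440/72806009 = 1/4744 - 67008061440/72806009 = -317886170665351/345391706696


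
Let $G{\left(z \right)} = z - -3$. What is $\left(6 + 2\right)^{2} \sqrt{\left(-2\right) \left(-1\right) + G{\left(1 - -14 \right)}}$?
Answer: $128 \sqrt{5} \approx 286.22$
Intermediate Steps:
$G{\left(z \right)} = 3 + z$ ($G{\left(z \right)} = z + 3 = 3 + z$)
$\left(6 + 2\right)^{2} \sqrt{\left(-2\right) \left(-1\right) + G{\left(1 - -14 \right)}} = \left(6 + 2\right)^{2} \sqrt{\left(-2\right) \left(-1\right) + \left(3 + \left(1 - -14\right)\right)} = 8^{2} \sqrt{2 + \left(3 + \left(1 + 14\right)\right)} = 64 \sqrt{2 + \left(3 + 15\right)} = 64 \sqrt{2 + 18} = 64 \sqrt{20} = 64 \cdot 2 \sqrt{5} = 128 \sqrt{5}$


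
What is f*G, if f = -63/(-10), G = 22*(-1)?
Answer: -693/5 ≈ -138.60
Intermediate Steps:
G = -22
f = 63/10 (f = -63*(-⅒) = 63/10 ≈ 6.3000)
f*G = (63/10)*(-22) = -693/5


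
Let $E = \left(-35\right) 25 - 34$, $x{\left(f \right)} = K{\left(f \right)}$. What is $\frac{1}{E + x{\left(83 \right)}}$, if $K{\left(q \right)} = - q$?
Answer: $- \frac{1}{992} \approx -0.0010081$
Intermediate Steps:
$x{\left(f \right)} = - f$
$E = -909$ ($E = -875 - 34 = -909$)
$\frac{1}{E + x{\left(83 \right)}} = \frac{1}{-909 - 83} = \frac{1}{-992} = - \frac{1}{992}$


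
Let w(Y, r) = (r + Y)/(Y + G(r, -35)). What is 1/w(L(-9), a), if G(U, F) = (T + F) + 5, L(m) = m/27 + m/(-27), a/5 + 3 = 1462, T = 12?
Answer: -18/7295 ≈ -0.0024674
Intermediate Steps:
a = 7295 (a = -15 + 5*1462 = -15 + 7310 = 7295)
L(m) = 0 (L(m) = m*(1/27) + m*(-1/27) = m/27 - m/27 = 0)
G(U, F) = 17 + F (G(U, F) = (12 + F) + 5 = 17 + F)
w(Y, r) = (Y + r)/(-18 + Y) (w(Y, r) = (r + Y)/(Y + (17 - 35)) = (Y + r)/(Y - 18) = (Y + r)/(-18 + Y))
1/w(L(-9), a) = 1/((0 + 7295)/(-18 + 0)) = 1/(7295/(-18)) = 1/(-1/18*7295) = 1/(-7295/18) = -18/7295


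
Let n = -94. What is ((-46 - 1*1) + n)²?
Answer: 19881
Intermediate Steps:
((-46 - 1*1) + n)² = ((-46 - 1*1) - 94)² = ((-46 - 1) - 94)² = (-47 - 94)² = (-141)² = 19881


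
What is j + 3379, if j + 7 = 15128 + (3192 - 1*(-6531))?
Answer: 28223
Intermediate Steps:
j = 24844 (j = -7 + (15128 + (3192 - 1*(-6531))) = -7 + (15128 + (3192 + 6531)) = -7 + (15128 + 9723) = -7 + 24851 = 24844)
j + 3379 = 24844 + 3379 = 28223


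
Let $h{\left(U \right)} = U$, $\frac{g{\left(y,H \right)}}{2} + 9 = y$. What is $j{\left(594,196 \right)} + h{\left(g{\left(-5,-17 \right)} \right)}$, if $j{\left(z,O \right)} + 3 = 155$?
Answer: $124$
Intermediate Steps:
$j{\left(z,O \right)} = 152$ ($j{\left(z,O \right)} = -3 + 155 = 152$)
$g{\left(y,H \right)} = -18 + 2 y$
$j{\left(594,196 \right)} + h{\left(g{\left(-5,-17 \right)} \right)} = 152 + \left(-18 + 2 \left(-5\right)\right) = 152 - 28 = 124$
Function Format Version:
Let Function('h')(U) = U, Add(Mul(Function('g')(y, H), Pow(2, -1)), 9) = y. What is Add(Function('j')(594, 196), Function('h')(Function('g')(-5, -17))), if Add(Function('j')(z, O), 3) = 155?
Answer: 124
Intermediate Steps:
Function('j')(z, O) = 152 (Function('j')(z, O) = Add(-3, 155) = 152)
Function('g')(y, H) = Add(-18, Mul(2, y))
Add(Function('j')(594, 196), Function('h')(Function('g')(-5, -17))) = Add(152, Add(-18, Mul(2, -5))) = Add(152, Add(-18, -10)) = Add(152, -28) = 124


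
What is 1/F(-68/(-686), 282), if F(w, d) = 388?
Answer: 1/388 ≈ 0.0025773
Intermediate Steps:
1/F(-68/(-686), 282) = 1/388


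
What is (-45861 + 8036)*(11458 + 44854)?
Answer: -2130001400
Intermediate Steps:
(-45861 + 8036)*(11458 + 44854) = -37825*56312 = -2130001400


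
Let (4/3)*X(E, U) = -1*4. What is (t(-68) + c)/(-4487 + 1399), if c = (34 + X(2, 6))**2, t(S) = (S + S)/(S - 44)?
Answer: -13471/43232 ≈ -0.31160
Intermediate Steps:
X(E, U) = -3 (X(E, U) = 3*(-1*4)/4 = (3/4)*(-4) = -3)
t(S) = 2*S/(-44 + S) (t(S) = (2*S)/(-44 + S) = 2*S/(-44 + S))
c = 961 (c = (34 - 3)**2 = 31**2 = 961)
(t(-68) + c)/(-4487 + 1399) = (2*(-68)/(-44 - 68) + 961)/(-4487 + 1399) = (2*(-68)/(-112) + 961)/(-3088) = (2*(-68)*(-1/112) + 961)*(-1/3088) = (17/14 + 961)*(-1/3088) = (13471/14)*(-1/3088) = -13471/43232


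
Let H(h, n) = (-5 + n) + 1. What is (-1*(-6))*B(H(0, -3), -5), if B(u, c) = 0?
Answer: 0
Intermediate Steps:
H(h, n) = -4 + n
(-1*(-6))*B(H(0, -3), -5) = -1*(-6)*0 = 6*0 = 0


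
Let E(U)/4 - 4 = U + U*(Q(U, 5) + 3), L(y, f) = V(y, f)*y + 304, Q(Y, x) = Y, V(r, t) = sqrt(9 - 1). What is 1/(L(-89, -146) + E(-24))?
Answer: 280/619279 + 89*sqrt(2)/2477116 ≈ 0.00050295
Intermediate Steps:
V(r, t) = 2*sqrt(2) (V(r, t) = sqrt(8) = 2*sqrt(2))
L(y, f) = 304 + 2*y*sqrt(2) (L(y, f) = (2*sqrt(2))*y + 304 = 2*y*sqrt(2) + 304 = 304 + 2*y*sqrt(2))
E(U) = 16 + 4*U + 4*U*(3 + U) (E(U) = 16 + 4*(U + U*(U + 3)) = 16 + 4*(U + U*(3 + U)) = 16 + (4*U + 4*U*(3 + U)) = 16 + 4*U + 4*U*(3 + U))
1/(L(-89, -146) + E(-24)) = 1/((304 + 2*(-89)*sqrt(2)) + (16 + 4*(-24)**2 + 16*(-24))) = 1/((304 - 178*sqrt(2)) + (16 + 4*576 - 384)) = 1/((304 - 178*sqrt(2)) + (16 + 2304 - 384)) = 1/((304 - 178*sqrt(2)) + 1936) = 1/(2240 - 178*sqrt(2))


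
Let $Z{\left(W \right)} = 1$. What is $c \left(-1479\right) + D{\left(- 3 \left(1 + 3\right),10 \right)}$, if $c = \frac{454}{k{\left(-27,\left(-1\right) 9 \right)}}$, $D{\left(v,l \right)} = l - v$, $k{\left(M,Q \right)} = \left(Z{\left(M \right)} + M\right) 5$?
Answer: $\frac{337163}{65} \approx 5187.1$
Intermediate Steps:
$k{\left(M,Q \right)} = 5 + 5 M$ ($k{\left(M,Q \right)} = \left(1 + M\right) 5 = 5 + 5 M$)
$c = - \frac{227}{65}$ ($c = \frac{454}{5 + 5 \left(-27\right)} = \frac{454}{5 - 135} = \frac{454}{-130} = 454 \left(- \frac{1}{130}\right) = - \frac{227}{65} \approx -3.4923$)
$c \left(-1479\right) + D{\left(- 3 \left(1 + 3\right),10 \right)} = \left(- \frac{227}{65}\right) \left(-1479\right) - \left(-10 - 3 \left(1 + 3\right)\right) = \frac{335733}{65} - \left(-10 - 12\right) = \frac{335733}{65} + \left(10 - -12\right) = \frac{335733}{65} + \left(10 + 12\right) = \frac{335733}{65} + 22 = \frac{337163}{65}$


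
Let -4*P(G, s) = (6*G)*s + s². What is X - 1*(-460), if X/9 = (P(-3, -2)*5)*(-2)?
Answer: 1360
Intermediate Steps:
P(G, s) = -s²/4 - 3*G*s/2 (P(G, s) = -((6*G)*s + s²)/4 = -(6*G*s + s²)/4 = -(s² + 6*G*s)/4 = -s²/4 - 3*G*s/2)
X = 900 (X = 9*((-¼*(-2)*(-2 + 6*(-3))*5)*(-2)) = 9*((-¼*(-2)*(-2 - 18)*5)*(-2)) = 9*((-¼*(-2)*(-20)*5)*(-2)) = 9*(-10*5*(-2)) = 9*(-50*(-2)) = 9*100 = 900)
X - 1*(-460) = 900 - 1*(-460) = 900 + 460 = 1360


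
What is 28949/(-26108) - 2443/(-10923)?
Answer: -252428083/285177684 ≈ -0.88516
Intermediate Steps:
28949/(-26108) - 2443/(-10923) = 28949*(-1/26108) - 2443*(-1/10923) = -28949/26108 + 2443/10923 = -252428083/285177684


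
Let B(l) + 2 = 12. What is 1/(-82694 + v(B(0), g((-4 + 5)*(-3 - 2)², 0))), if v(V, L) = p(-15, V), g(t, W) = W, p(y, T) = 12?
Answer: -1/82682 ≈ -1.2095e-5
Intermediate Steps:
B(l) = 10 (B(l) = -2 + 12 = 10)
v(V, L) = 12
1/(-82694 + v(B(0), g((-4 + 5)*(-3 - 2)², 0))) = 1/(-82694 + 12) = 1/(-82682) = -1/82682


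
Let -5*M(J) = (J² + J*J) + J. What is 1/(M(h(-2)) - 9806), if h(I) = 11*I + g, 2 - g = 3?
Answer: -1/10013 ≈ -9.9870e-5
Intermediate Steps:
g = -1 (g = 2 - 1*3 = 2 - 3 = -1)
h(I) = -1 + 11*I (h(I) = 11*I - 1 = -1 + 11*I)
M(J) = -2*J²/5 - J/5 (M(J) = -((J² + J*J) + J)/5 = -((J² + J²) + J)/5 = -(2*J² + J)/5 = -(J + 2*J²)/5 = -2*J²/5 - J/5)
1/(M(h(-2)) - 9806) = 1/(-(-1 + 11*(-2))*(1 + 2*(-1 + 11*(-2)))/5 - 9806) = 1/(-(-1 - 22)*(1 + 2*(-1 - 22))/5 - 9806) = 1/(-⅕*(-23)*(1 + 2*(-23)) - 9806) = 1/(-⅕*(-23)*(1 - 46) - 9806) = 1/(-⅕*(-23)*(-45) - 9806) = 1/(-207 - 9806) = 1/(-10013) = -1/10013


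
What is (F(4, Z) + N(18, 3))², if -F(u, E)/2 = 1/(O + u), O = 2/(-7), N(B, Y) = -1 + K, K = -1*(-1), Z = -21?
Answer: 49/169 ≈ 0.28994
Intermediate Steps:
K = 1
N(B, Y) = 0 (N(B, Y) = -1 + 1 = 0)
O = -2/7 (O = 2*(-⅐) = -2/7 ≈ -0.28571)
F(u, E) = -2/(-2/7 + u)
(F(4, Z) + N(18, 3))² = (-14/(-2 + 7*4) + 0)² = (-14/(-2 + 28) + 0)² = (-14/26 + 0)² = (-14*1/26 + 0)² = (-7/13 + 0)² = (-7/13)² = 49/169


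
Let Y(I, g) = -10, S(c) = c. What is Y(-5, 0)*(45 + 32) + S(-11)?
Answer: -781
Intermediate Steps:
Y(-5, 0)*(45 + 32) + S(-11) = -10*(45 + 32) - 11 = -10*77 - 11 = -770 - 11 = -781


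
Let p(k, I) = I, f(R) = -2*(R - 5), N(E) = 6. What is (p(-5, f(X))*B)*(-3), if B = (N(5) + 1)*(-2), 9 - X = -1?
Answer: -420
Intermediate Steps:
X = 10 (X = 9 - 1*(-1) = 9 + 1 = 10)
f(R) = 10 - 2*R (f(R) = -2*(-5 + R) = 10 - 2*R)
B = -14 (B = (6 + 1)*(-2) = 7*(-2) = -14)
(p(-5, f(X))*B)*(-3) = ((10 - 2*10)*(-14))*(-3) = ((10 - 20)*(-14))*(-3) = -10*(-14)*(-3) = 140*(-3) = -420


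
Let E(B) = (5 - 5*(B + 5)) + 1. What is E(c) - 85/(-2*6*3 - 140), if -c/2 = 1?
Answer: -1499/176 ≈ -8.5170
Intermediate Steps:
c = -2 (c = -2*1 = -2)
E(B) = -19 - 5*B (E(B) = (5 - 5*(5 + B)) + 1 = (5 + (-25 - 5*B)) + 1 = (-20 - 5*B) + 1 = -19 - 5*B)
E(c) - 85/(-2*6*3 - 140) = (-19 - 5*(-2)) - 85/(-2*6*3 - 140) = (-19 + 10) - 85/(-12*3 - 140) = -9 - 85/(-36 - 140) = -9 - 85/(-176) = -9 - 1/176*(-85) = -9 + 85/176 = -1499/176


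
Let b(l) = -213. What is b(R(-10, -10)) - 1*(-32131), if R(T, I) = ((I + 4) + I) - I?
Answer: 31918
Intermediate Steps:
R(T, I) = 4 + I (R(T, I) = ((4 + I) + I) - I = (4 + 2*I) - I = 4 + I)
b(R(-10, -10)) - 1*(-32131) = -213 - 1*(-32131) = -213 + 32131 = 31918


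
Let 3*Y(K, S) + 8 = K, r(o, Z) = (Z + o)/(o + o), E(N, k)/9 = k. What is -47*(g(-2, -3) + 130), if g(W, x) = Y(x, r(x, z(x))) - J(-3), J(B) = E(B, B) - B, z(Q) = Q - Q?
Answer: -21197/3 ≈ -7065.7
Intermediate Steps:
z(Q) = 0
E(N, k) = 9*k
r(o, Z) = (Z + o)/(2*o) (r(o, Z) = (Z + o)/((2*o)) = (Z + o)*(1/(2*o)) = (Z + o)/(2*o))
J(B) = 8*B (J(B) = 9*B - B = 8*B)
Y(K, S) = -8/3 + K/3
g(W, x) = 64/3 + x/3 (g(W, x) = (-8/3 + x/3) - 8*(-3) = (-8/3 + x/3) - 1*(-24) = (-8/3 + x/3) + 24 = 64/3 + x/3)
-47*(g(-2, -3) + 130) = -47*((64/3 + (1/3)*(-3)) + 130) = -47*((64/3 - 1) + 130) = -47*(61/3 + 130) = -47*451/3 = -21197/3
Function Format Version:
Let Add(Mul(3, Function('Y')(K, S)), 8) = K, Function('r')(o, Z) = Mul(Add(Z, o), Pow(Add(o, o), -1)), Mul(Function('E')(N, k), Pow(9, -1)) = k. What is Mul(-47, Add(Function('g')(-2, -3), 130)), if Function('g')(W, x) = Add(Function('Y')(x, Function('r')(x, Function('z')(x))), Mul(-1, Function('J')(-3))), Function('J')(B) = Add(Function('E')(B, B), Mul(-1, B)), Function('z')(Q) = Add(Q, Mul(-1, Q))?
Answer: Rational(-21197, 3) ≈ -7065.7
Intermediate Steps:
Function('z')(Q) = 0
Function('E')(N, k) = Mul(9, k)
Function('r')(o, Z) = Mul(Rational(1, 2), Pow(o, -1), Add(Z, o)) (Function('r')(o, Z) = Mul(Add(Z, o), Pow(Mul(2, o), -1)) = Mul(Add(Z, o), Mul(Rational(1, 2), Pow(o, -1))) = Mul(Rational(1, 2), Pow(o, -1), Add(Z, o)))
Function('J')(B) = Mul(8, B) (Function('J')(B) = Add(Mul(9, B), Mul(-1, B)) = Mul(8, B))
Function('Y')(K, S) = Add(Rational(-8, 3), Mul(Rational(1, 3), K))
Function('g')(W, x) = Add(Rational(64, 3), Mul(Rational(1, 3), x)) (Function('g')(W, x) = Add(Add(Rational(-8, 3), Mul(Rational(1, 3), x)), Mul(-1, Mul(8, -3))) = Add(Add(Rational(-8, 3), Mul(Rational(1, 3), x)), Mul(-1, -24)) = Add(Add(Rational(-8, 3), Mul(Rational(1, 3), x)), 24) = Add(Rational(64, 3), Mul(Rational(1, 3), x)))
Mul(-47, Add(Function('g')(-2, -3), 130)) = Mul(-47, Add(Add(Rational(64, 3), Mul(Rational(1, 3), -3)), 130)) = Mul(-47, Add(Add(Rational(64, 3), -1), 130)) = Mul(-47, Add(Rational(61, 3), 130)) = Mul(-47, Rational(451, 3)) = Rational(-21197, 3)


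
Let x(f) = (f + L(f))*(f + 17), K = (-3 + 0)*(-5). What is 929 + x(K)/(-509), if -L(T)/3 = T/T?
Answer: 472477/509 ≈ 928.25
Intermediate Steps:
L(T) = -3 (L(T) = -3*T/T = -3*1 = -3)
K = 15 (K = -3*(-5) = 15)
x(f) = (-3 + f)*(17 + f) (x(f) = (f - 3)*(f + 17) = (-3 + f)*(17 + f))
929 + x(K)/(-509) = 929 + (-51 + 15² + 14*15)/(-509) = 929 - (-51 + 225 + 210)/509 = 929 - 1/509*384 = 929 - 384/509 = 472477/509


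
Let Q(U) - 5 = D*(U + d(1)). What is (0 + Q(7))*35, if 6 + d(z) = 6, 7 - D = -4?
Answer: 2870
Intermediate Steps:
D = 11 (D = 7 - 1*(-4) = 7 + 4 = 11)
d(z) = 0 (d(z) = -6 + 6 = 0)
Q(U) = 5 + 11*U (Q(U) = 5 + 11*(U + 0) = 5 + 11*U)
(0 + Q(7))*35 = (0 + (5 + 11*7))*35 = (0 + (5 + 77))*35 = (0 + 82)*35 = 82*35 = 2870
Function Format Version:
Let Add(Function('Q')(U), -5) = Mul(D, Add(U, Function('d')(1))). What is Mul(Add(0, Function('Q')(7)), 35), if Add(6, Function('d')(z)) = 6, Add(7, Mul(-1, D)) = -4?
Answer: 2870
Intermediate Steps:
D = 11 (D = Add(7, Mul(-1, -4)) = Add(7, 4) = 11)
Function('d')(z) = 0 (Function('d')(z) = Add(-6, 6) = 0)
Function('Q')(U) = Add(5, Mul(11, U)) (Function('Q')(U) = Add(5, Mul(11, Add(U, 0))) = Add(5, Mul(11, U)))
Mul(Add(0, Function('Q')(7)), 35) = Mul(Add(0, Add(5, Mul(11, 7))), 35) = Mul(Add(0, Add(5, 77)), 35) = Mul(Add(0, 82), 35) = Mul(82, 35) = 2870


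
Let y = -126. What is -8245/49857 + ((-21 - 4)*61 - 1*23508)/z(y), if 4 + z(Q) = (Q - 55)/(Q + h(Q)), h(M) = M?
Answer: 314506892197/41231739 ≈ 7627.8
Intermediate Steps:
z(Q) = -4 + (-55 + Q)/(2*Q) (z(Q) = -4 + (Q - 55)/(Q + Q) = -4 + (-55 + Q)/((2*Q)) = -4 + (-55 + Q)*(1/(2*Q)) = -4 + (-55 + Q)/(2*Q))
-8245/49857 + ((-21 - 4)*61 - 1*23508)/z(y) = -8245/49857 + ((-21 - 4)*61 - 1*23508)/(((½)*(-55 - 7*(-126))/(-126))) = -8245*1/49857 + (-25*61 - 23508)/(((½)*(-1/126)*(-55 + 882))) = -8245/49857 + (-1525 - 23508)/(((½)*(-1/126)*827)) = -8245/49857 - 25033/(-827/252) = -8245/49857 - 25033*(-252/827) = -8245/49857 + 6308316/827 = 314506892197/41231739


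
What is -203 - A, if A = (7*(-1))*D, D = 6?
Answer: -161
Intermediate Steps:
A = -42 (A = (7*(-1))*6 = -7*6 = -42)
-203 - A = -203 - 1*(-42) = -203 + 42 = -161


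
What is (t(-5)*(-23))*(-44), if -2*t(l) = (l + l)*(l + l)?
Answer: -50600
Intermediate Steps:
t(l) = -2*l² (t(l) = -(l + l)*(l + l)/2 = -2*l*2*l/2 = -2*l²)
(t(-5)*(-23))*(-44) = (-2*(-5)²*(-23))*(-44) = (-2*25*(-23))*(-44) = -50*(-23)*(-44) = 1150*(-44) = -50600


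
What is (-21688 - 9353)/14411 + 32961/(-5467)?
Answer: -644702118/78784937 ≈ -8.1831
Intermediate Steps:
(-21688 - 9353)/14411 + 32961/(-5467) = -31041*1/14411 + 32961*(-1/5467) = -31041/14411 - 32961/5467 = -644702118/78784937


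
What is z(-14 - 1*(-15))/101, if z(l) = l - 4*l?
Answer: -3/101 ≈ -0.029703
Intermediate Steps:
z(l) = -3*l (z(l) = l - 4*l = -3*l)
z(-14 - 1*(-15))/101 = -3*(-14 - 1*(-15))/101 = -3*(-14 + 15)*(1/101) = -3*1*(1/101) = -3*1/101 = -3/101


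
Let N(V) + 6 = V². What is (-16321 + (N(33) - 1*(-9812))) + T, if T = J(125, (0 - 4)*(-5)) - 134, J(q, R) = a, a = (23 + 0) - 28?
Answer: -5565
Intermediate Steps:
a = -5 (a = 23 - 28 = -5)
N(V) = -6 + V²
J(q, R) = -5
T = -139 (T = -5 - 134 = -139)
(-16321 + (N(33) - 1*(-9812))) + T = (-16321 + ((-6 + 33²) - 1*(-9812))) - 139 = (-16321 + ((-6 + 1089) + 9812)) - 139 = (-16321 + (1083 + 9812)) - 139 = (-16321 + 10895) - 139 = -5426 - 139 = -5565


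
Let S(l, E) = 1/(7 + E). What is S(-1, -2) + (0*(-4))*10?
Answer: ⅕ ≈ 0.20000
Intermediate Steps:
S(-1, -2) + (0*(-4))*10 = 1/(7 - 2) + (0*(-4))*10 = 1/5 + 0*10 = ⅕ + 0 = ⅕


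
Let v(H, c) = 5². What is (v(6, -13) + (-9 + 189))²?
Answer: 42025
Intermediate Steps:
v(H, c) = 25
(v(6, -13) + (-9 + 189))² = (25 + (-9 + 189))² = (25 + 180)² = 205² = 42025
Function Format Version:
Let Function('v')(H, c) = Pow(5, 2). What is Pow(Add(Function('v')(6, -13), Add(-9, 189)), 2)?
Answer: 42025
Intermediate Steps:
Function('v')(H, c) = 25
Pow(Add(Function('v')(6, -13), Add(-9, 189)), 2) = Pow(Add(25, Add(-9, 189)), 2) = Pow(Add(25, 180), 2) = Pow(205, 2) = 42025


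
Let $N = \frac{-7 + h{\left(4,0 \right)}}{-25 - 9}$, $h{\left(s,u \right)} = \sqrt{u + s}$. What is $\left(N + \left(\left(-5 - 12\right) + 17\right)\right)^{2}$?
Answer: $\frac{25}{1156} \approx 0.021626$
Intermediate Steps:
$h{\left(s,u \right)} = \sqrt{s + u}$
$N = \frac{5}{34}$ ($N = \frac{-7 + \sqrt{4 + 0}}{-25 - 9} = \frac{-7 + \sqrt{4}}{-34} = \left(-7 + 2\right) \left(- \frac{1}{34}\right) = \left(-5\right) \left(- \frac{1}{34}\right) = \frac{5}{34} \approx 0.14706$)
$\left(N + \left(\left(-5 - 12\right) + 17\right)\right)^{2} = \left(\frac{5}{34} + \left(\left(-5 - 12\right) + 17\right)\right)^{2} = \left(\frac{5}{34} + \left(-17 + 17\right)\right)^{2} = \left(\frac{5}{34} + 0\right)^{2} = \left(\frac{5}{34}\right)^{2} = \frac{25}{1156}$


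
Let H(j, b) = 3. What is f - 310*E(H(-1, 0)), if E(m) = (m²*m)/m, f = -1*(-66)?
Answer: -2724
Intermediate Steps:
f = 66
E(m) = m² (E(m) = m³/m = m²)
f - 310*E(H(-1, 0)) = 66 - 310*3² = 66 - 310*9 = 66 - 2790 = -2724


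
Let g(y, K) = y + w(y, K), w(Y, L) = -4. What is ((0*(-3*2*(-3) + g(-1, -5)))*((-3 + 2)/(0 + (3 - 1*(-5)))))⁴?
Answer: 0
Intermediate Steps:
g(y, K) = -4 + y (g(y, K) = y - 4 = -4 + y)
((0*(-3*2*(-3) + g(-1, -5)))*((-3 + 2)/(0 + (3 - 1*(-5)))))⁴ = ((0*(-3*2*(-3) + (-4 - 1)))*((-3 + 2)/(0 + (3 - 1*(-5)))))⁴ = ((0*(-6*(-3) - 5))*(-1/(0 + (3 + 5))))⁴ = ((0*(18 - 5))*(-1/(0 + 8)))⁴ = ((0*13)*(-1/8))⁴ = (0*(-1*⅛))⁴ = (0*(-⅛))⁴ = 0⁴ = 0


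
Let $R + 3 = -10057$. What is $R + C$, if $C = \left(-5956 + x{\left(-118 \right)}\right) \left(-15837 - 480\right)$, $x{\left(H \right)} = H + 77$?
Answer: $97842989$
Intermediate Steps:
$R = -10060$ ($R = -3 - 10057 = -10060$)
$x{\left(H \right)} = 77 + H$
$C = 97853049$ ($C = \left(-5956 + \left(77 - 118\right)\right) \left(-15837 - 480\right) = \left(-5956 - 41\right) \left(-15837 - 480\right) = \left(-5997\right) \left(-16317\right) = 97853049$)
$R + C = -10060 + 97853049 = 97842989$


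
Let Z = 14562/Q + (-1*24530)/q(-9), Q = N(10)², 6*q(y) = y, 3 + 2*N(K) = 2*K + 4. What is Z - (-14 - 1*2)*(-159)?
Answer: 2049388/147 ≈ 13941.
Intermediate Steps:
N(K) = ½ + K (N(K) = -3/2 + (2*K + 4)/2 = -3/2 + (4 + 2*K)/2 = -3/2 + (2 + K) = ½ + K)
q(y) = y/6
Q = 441/4 (Q = (½ + 10)² = (21/2)² = 441/4 ≈ 110.25)
Z = 2423356/147 (Z = 14562/(441/4) + (-1*24530)/(((⅙)*(-9))) = 14562*(4/441) - 24530/(-3/2) = 6472/49 - 24530*(-⅔) = 6472/49 + 49060/3 = 2423356/147 ≈ 16485.)
Z - (-14 - 1*2)*(-159) = 2423356/147 - (-14 - 1*2)*(-159) = 2423356/147 - (-14 - 2)*(-159) = 2423356/147 - (-16)*(-159) = 2423356/147 - 1*2544 = 2423356/147 - 2544 = 2049388/147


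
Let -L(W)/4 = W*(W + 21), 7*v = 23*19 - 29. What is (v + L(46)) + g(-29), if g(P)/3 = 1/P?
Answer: -2490773/203 ≈ -12270.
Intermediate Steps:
v = 408/7 (v = (23*19 - 29)/7 = (437 - 29)/7 = (⅐)*408 = 408/7 ≈ 58.286)
g(P) = 3/P
L(W) = -4*W*(21 + W) (L(W) = -4*W*(W + 21) = -4*W*(21 + W))
(v + L(46)) + g(-29) = (408/7 - 4*46*(21 + 46)) + 3/(-29) = (408/7 - 4*46*67) + 3*(-1/29) = (408/7 - 12328) - 3/29 = -85888/7 - 3/29 = -2490773/203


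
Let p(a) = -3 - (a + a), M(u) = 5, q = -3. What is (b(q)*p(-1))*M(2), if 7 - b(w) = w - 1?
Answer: -55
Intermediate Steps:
b(w) = 8 - w (b(w) = 7 - (w - 1) = 7 - (-1 + w) = 7 + (1 - w) = 8 - w)
p(a) = -3 - 2*a
(b(q)*p(-1))*M(2) = ((8 - 1*(-3))*(-3 - 2*(-1)))*5 = ((8 + 3)*(-3 + 2))*5 = (11*(-1))*5 = -11*5 = -55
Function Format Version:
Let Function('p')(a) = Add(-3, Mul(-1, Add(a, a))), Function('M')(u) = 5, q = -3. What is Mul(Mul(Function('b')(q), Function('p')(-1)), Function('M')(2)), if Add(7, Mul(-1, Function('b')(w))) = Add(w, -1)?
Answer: -55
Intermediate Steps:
Function('b')(w) = Add(8, Mul(-1, w)) (Function('b')(w) = Add(7, Mul(-1, Add(w, -1))) = Add(7, Mul(-1, Add(-1, w))) = Add(7, Add(1, Mul(-1, w))) = Add(8, Mul(-1, w)))
Function('p')(a) = Add(-3, Mul(-2, a)) (Function('p')(a) = Add(-3, Mul(-1, Mul(2, a))) = Add(-3, Mul(-2, a)))
Mul(Mul(Function('b')(q), Function('p')(-1)), Function('M')(2)) = Mul(Mul(Add(8, Mul(-1, -3)), Add(-3, Mul(-2, -1))), 5) = Mul(Mul(Add(8, 3), Add(-3, 2)), 5) = Mul(Mul(11, -1), 5) = Mul(-11, 5) = -55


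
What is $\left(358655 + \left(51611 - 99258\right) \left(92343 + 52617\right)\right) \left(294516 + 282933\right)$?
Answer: $-3988180659463785$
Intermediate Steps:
$\left(358655 + \left(51611 - 99258\right) \left(92343 + 52617\right)\right) \left(294516 + 282933\right) = \left(358655 - 6906909120\right) 577449 = \left(-6906550465\right) 577449 = -3988180659463785$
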